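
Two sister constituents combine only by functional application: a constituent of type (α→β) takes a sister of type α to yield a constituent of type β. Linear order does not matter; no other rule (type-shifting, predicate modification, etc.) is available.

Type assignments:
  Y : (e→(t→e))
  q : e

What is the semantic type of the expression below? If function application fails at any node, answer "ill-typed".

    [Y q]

(t→e)

[Y q] — Y of type (e→(t→e)) combines with q of type e: type (t→e).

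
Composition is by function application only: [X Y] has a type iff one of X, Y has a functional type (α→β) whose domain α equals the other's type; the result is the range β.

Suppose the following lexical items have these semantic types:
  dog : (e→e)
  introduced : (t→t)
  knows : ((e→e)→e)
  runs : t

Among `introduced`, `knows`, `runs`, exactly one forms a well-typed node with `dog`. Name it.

knows

introduced : (t→t) — no; dog wants e, and introduced wants t.
knows — combines: knows : ((e→e)→e) takes dog : (e→e) as argument, giving e.
runs : t — no; dog wants e, and runs wants nothing (atomic).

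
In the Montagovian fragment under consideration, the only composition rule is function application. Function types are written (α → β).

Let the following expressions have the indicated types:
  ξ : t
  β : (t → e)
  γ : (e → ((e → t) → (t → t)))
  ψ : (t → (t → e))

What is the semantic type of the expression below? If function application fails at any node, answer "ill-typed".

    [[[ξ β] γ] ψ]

At [ξ β], β : (t → e) takes ξ : t, giving e.
At [[ξ β] γ], γ : (e → ((e → t) → (t → t))) takes [ξ β] : e, giving ((e → t) → (t → t)).
[[[ξ β] γ] ψ]: ((e → t) → (t → t)) and (t → (t → e)) cannot combine by function application — type clash.

ill-typed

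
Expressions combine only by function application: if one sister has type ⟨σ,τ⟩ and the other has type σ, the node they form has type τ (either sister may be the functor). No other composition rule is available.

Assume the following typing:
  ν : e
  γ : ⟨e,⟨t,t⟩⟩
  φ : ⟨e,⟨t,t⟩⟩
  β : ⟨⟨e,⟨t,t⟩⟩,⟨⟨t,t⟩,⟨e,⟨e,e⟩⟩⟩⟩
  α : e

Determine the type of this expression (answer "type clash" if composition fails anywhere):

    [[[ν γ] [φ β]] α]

⟨e,e⟩

[ν γ]: γ is ⟨e,⟨t,t⟩⟩, ν is e; result ⟨t,t⟩.
[φ β]: β is ⟨⟨e,⟨t,t⟩⟩,⟨⟨t,t⟩,⟨e,⟨e,e⟩⟩⟩⟩, φ is ⟨e,⟨t,t⟩⟩; result ⟨⟨t,t⟩,⟨e,⟨e,e⟩⟩⟩.
[[ν γ] [φ β]]: [φ β] is ⟨⟨t,t⟩,⟨e,⟨e,e⟩⟩⟩, [ν γ] is ⟨t,t⟩; result ⟨e,⟨e,e⟩⟩.
[[[ν γ] [φ β]] α]: [[ν γ] [φ β]] is ⟨e,⟨e,e⟩⟩, α is e; result ⟨e,e⟩.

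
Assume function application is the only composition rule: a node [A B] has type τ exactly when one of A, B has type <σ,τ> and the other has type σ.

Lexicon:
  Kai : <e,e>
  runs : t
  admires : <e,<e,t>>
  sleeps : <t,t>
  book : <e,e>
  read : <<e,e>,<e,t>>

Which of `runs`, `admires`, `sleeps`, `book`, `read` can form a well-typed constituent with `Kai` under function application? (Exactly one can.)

read

runs : t — no; Kai wants e, and runs wants nothing (atomic).
admires : <e,<e,t>> — no; Kai wants e, and admires wants e.
sleeps : <t,t> — no; Kai wants e, and sleeps wants t.
book : <e,e> — no; Kai wants e, and book wants e.
read — combines: read : <<e,e>,<e,t>> takes Kai : <e,e> as argument, giving <e,t>.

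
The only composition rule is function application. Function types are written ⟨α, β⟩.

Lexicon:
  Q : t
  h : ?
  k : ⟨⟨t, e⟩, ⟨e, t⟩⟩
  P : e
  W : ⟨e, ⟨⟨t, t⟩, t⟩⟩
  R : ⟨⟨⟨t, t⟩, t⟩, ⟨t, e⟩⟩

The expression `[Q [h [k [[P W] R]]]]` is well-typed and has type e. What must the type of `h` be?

⟨⟨e, t⟩, ⟨t, e⟩⟩

At [Q [h [k [[P W] R]]]] (required: e): Q is t, which is not a function with range e; hence [h [k [[P W] R]]] is the functor — type ⟨t, e⟩.
At [h [k [[P W] R]]] (required: ⟨t, e⟩): [k [[P W] R]] is ⟨e, t⟩, which is not a function with range ⟨t, e⟩; hence h is the functor — type ⟨⟨e, t⟩, ⟨t, e⟩⟩.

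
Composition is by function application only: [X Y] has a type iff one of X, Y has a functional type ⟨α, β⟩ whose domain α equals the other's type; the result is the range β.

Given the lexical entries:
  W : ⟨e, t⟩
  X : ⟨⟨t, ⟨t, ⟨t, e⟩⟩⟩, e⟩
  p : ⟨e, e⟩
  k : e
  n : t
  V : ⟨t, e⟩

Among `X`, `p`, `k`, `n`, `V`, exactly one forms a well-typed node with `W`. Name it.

k

X : ⟨⟨t, ⟨t, ⟨t, e⟩⟩⟩, e⟩ — W needs e; X needs ⟨t, ⟨t, ⟨t, e⟩⟩⟩; neither fits.
p : ⟨e, e⟩ — W needs e; p needs e; neither fits.
k — combines: W : ⟨e, t⟩ takes k : e as argument, giving t.
n : t — W needs e; n needs nothing (atomic); neither fits.
V : ⟨t, e⟩ — W needs e; V needs t; neither fits.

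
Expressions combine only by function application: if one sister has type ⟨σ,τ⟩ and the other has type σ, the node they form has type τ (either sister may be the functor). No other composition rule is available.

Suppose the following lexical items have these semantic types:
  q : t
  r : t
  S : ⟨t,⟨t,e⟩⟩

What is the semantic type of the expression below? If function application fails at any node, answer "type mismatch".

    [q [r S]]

e

[r S] — S of type ⟨t,⟨t,e⟩⟩ combines with r of type t: type ⟨t,e⟩.
[q [r S]] — [r S] of type ⟨t,e⟩ combines with q of type t: type e.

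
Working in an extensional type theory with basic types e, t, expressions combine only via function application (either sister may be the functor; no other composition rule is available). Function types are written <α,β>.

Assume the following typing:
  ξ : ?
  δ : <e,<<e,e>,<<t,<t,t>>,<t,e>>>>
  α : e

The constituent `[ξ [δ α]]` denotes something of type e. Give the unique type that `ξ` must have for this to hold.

<<<e,e>,<<t,<t,t>>,<t,e>>>,e>

At [ξ [δ α]] (required: e): [δ α] is <<e,e>,<<t,<t,t>>,<t,e>>>, which is not a function with range e; hence ξ is the functor — type <<<e,e>,<<t,<t,t>>,<t,e>>>,e>.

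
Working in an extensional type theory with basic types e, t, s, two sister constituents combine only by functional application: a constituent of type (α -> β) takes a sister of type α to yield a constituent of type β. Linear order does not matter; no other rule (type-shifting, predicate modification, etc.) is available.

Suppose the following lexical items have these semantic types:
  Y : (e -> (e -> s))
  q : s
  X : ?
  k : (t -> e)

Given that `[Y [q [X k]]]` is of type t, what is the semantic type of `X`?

For [Y [q [X k]]] to have type t with Y of type (e -> (e -> s)), [q [X k]] must be the function: [q [X k]] : ((e -> (e -> s)) -> t).
For [q [X k]] to have type ((e -> (e -> s)) -> t) with q of type s, [X k] must be the function: [X k] : (s -> ((e -> (e -> s)) -> t)).
For [X k] to have type (s -> ((e -> (e -> s)) -> t)) with k of type (t -> e), X must be the function: X : ((t -> e) -> (s -> ((e -> (e -> s)) -> t))).

((t -> e) -> (s -> ((e -> (e -> s)) -> t)))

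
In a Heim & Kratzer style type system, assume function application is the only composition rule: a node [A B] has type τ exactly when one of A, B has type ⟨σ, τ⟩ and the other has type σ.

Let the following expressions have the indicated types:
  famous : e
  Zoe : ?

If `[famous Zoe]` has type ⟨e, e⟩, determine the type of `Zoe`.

⟨e, ⟨e, e⟩⟩

For [famous Zoe] to have type ⟨e, e⟩ with famous of type e, Zoe must be the function: Zoe : ⟨e, ⟨e, e⟩⟩.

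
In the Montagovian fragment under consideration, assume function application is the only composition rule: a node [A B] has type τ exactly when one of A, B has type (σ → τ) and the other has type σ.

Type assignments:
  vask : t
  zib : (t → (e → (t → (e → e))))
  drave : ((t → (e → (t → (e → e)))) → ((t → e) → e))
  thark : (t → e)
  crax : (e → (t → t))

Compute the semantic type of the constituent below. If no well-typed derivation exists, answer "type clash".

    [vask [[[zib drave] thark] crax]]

[zib drave]: functor drave : ((t → (e → (t → (e → e)))) → ((t → e) → e)), argument zib : (t → (e → (t → (e → e)))); result ((t → e) → e).
[[zib drave] thark]: functor [zib drave] : ((t → e) → e), argument thark : (t → e); result e.
[[[zib drave] thark] crax]: functor crax : (e → (t → t)), argument [[zib drave] thark] : e; result (t → t).
[vask [[[zib drave] thark] crax]]: functor [[[zib drave] thark] crax] : (t → t), argument vask : t; result t.

t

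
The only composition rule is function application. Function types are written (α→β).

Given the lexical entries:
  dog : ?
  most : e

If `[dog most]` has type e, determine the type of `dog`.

[dog most] is required to be e. most : e cannot yield e as functor, so dog : (e→e).

(e→e)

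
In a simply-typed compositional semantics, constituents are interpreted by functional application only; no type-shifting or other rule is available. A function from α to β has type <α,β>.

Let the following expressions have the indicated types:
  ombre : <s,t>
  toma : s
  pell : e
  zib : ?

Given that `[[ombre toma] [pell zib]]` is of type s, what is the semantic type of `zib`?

For [[ombre toma] [pell zib]] to have type s with [ombre toma] of type t, [pell zib] must be the function: [pell zib] : <t,s>.
For [pell zib] to have type <t,s> with pell of type e, zib must be the function: zib : <e,<t,s>>.

<e,<t,s>>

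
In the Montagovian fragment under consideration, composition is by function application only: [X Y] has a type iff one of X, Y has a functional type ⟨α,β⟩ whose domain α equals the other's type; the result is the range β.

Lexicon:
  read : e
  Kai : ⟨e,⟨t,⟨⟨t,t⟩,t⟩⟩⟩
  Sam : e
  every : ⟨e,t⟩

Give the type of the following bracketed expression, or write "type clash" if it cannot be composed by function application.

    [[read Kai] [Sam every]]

At [read Kai], Kai : ⟨e,⟨t,⟨⟨t,t⟩,t⟩⟩⟩ takes read : e, giving ⟨t,⟨⟨t,t⟩,t⟩⟩.
At [Sam every], every : ⟨e,t⟩ takes Sam : e, giving t.
At [[read Kai] [Sam every]], [read Kai] : ⟨t,⟨⟨t,t⟩,t⟩⟩ takes [Sam every] : t, giving ⟨⟨t,t⟩,t⟩.

⟨⟨t,t⟩,t⟩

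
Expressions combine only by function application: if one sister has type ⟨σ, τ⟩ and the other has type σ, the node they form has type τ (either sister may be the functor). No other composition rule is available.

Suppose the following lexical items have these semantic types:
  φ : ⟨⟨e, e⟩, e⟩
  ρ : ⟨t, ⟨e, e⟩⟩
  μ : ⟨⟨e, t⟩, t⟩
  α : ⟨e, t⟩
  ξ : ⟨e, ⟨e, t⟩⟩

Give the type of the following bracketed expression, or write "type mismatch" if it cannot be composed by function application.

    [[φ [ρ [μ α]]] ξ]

[μ α]: ⟨⟨e, t⟩, t⟩ applied to ⟨e, t⟩ yields t.
[ρ [μ α]]: ⟨t, ⟨e, e⟩⟩ applied to t yields ⟨e, e⟩.
[φ [ρ [μ α]]]: ⟨⟨e, e⟩, e⟩ applied to ⟨e, e⟩ yields e.
[[φ [ρ [μ α]]] ξ]: ⟨e, ⟨e, t⟩⟩ applied to e yields ⟨e, t⟩.

⟨e, t⟩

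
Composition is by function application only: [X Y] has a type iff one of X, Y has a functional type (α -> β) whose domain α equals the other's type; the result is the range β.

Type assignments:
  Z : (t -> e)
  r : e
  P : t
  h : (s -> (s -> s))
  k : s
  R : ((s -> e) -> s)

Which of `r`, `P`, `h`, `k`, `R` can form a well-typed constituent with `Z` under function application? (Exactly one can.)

P

r : e — does not combine with Z.
P — combines: Z : (t -> e) takes P : t as argument, giving e.
h : (s -> (s -> s)) — does not combine with Z.
k : s — does not combine with Z.
R : ((s -> e) -> s) — does not combine with Z.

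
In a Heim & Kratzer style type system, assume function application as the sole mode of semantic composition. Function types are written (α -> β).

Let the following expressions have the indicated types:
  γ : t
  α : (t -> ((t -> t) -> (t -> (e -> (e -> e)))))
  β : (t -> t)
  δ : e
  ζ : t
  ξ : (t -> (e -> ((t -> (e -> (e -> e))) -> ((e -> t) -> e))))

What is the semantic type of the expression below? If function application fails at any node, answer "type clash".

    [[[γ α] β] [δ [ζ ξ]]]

[γ α]: functor α : (t -> ((t -> t) -> (t -> (e -> (e -> e))))), argument γ : t; result ((t -> t) -> (t -> (e -> (e -> e)))).
[[γ α] β]: functor [γ α] : ((t -> t) -> (t -> (e -> (e -> e)))), argument β : (t -> t); result (t -> (e -> (e -> e))).
[ζ ξ]: functor ξ : (t -> (e -> ((t -> (e -> (e -> e))) -> ((e -> t) -> e)))), argument ζ : t; result (e -> ((t -> (e -> (e -> e))) -> ((e -> t) -> e))).
[δ [ζ ξ]]: functor [ζ ξ] : (e -> ((t -> (e -> (e -> e))) -> ((e -> t) -> e))), argument δ : e; result ((t -> (e -> (e -> e))) -> ((e -> t) -> e)).
[[[γ α] β] [δ [ζ ξ]]]: functor [δ [ζ ξ]] : ((t -> (e -> (e -> e))) -> ((e -> t) -> e)), argument [[γ α] β] : (t -> (e -> (e -> e))); result ((e -> t) -> e).

((e -> t) -> e)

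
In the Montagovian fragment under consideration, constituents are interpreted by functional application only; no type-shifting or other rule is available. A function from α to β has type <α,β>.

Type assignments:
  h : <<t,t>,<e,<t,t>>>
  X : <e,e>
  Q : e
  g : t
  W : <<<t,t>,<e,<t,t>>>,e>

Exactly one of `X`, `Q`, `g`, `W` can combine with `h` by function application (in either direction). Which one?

X : <e,e> — no; h wants <t,t>, and X wants e.
Q : e — no; h wants <t,t>, and Q wants nothing (atomic).
g : t — no; h wants <t,t>, and g wants nothing (atomic).
W — combines: W : <<<t,t>,<e,<t,t>>>,e> takes h : <<t,t>,<e,<t,t>>> as argument, giving e.

W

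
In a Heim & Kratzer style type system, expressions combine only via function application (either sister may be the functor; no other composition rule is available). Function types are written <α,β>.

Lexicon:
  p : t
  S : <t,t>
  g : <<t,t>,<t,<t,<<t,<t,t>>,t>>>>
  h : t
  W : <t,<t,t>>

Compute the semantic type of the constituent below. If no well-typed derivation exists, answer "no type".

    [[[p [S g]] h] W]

t

[S g]: functor g : <<t,t>,<t,<t,<<t,<t,t>>,t>>>>, argument S : <t,t>; result <t,<t,<<t,<t,t>>,t>>>.
[p [S g]]: functor [S g] : <t,<t,<<t,<t,t>>,t>>>, argument p : t; result <t,<<t,<t,t>>,t>>.
[[p [S g]] h]: functor [p [S g]] : <t,<<t,<t,t>>,t>>, argument h : t; result <<t,<t,t>>,t>.
[[[p [S g]] h] W]: functor [[p [S g]] h] : <<t,<t,t>>,t>, argument W : <t,<t,t>>; result t.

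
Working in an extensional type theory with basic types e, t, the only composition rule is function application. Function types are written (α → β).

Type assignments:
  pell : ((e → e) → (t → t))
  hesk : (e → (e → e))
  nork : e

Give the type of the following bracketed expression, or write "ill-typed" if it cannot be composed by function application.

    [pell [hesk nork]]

(t → t)

At [hesk nork], hesk : (e → (e → e)) takes nork : e, giving (e → e).
At [pell [hesk nork]], pell : ((e → e) → (t → t)) takes [hesk nork] : (e → e), giving (t → t).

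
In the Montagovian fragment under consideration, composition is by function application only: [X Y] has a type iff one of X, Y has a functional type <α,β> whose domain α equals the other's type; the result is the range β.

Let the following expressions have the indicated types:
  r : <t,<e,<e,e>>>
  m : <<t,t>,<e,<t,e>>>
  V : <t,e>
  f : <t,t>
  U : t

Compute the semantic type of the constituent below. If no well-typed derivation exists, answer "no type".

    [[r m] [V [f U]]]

no type

[r m]: <t,<e,<e,e>>> with <<t,t>,<e,<t,e>>> — neither is a function whose domain matches the other; composition fails here.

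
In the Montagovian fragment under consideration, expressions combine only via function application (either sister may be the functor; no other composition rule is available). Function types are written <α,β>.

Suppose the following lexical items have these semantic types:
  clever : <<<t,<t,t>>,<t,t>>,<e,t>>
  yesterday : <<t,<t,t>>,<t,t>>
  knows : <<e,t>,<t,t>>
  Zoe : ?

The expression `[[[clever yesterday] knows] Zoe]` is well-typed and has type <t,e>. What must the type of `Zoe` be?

<<t,t>,<t,e>>

[[[clever yesterday] knows] Zoe] is required to be <t,e>. [[clever yesterday] knows] : <t,t> cannot yield <t,e> as functor, so Zoe : <<t,t>,<t,e>>.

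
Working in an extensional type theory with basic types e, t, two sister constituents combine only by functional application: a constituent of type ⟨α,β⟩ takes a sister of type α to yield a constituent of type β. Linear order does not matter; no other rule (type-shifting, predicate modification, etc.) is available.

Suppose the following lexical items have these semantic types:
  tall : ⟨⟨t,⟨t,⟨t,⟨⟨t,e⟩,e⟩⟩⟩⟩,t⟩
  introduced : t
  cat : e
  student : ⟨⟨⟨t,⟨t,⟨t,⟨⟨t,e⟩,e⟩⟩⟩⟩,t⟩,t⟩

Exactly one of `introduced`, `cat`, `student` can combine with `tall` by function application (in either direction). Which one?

introduced : t — tall needs ⟨t,⟨t,⟨t,⟨⟨t,e⟩,e⟩⟩⟩⟩; introduced needs nothing (atomic); neither fits.
cat : e — tall needs ⟨t,⟨t,⟨t,⟨⟨t,e⟩,e⟩⟩⟩⟩; cat needs nothing (atomic); neither fits.
student — combines: student : ⟨⟨⟨t,⟨t,⟨t,⟨⟨t,e⟩,e⟩⟩⟩⟩,t⟩,t⟩ takes tall : ⟨⟨t,⟨t,⟨t,⟨⟨t,e⟩,e⟩⟩⟩⟩,t⟩ as argument, giving t.

student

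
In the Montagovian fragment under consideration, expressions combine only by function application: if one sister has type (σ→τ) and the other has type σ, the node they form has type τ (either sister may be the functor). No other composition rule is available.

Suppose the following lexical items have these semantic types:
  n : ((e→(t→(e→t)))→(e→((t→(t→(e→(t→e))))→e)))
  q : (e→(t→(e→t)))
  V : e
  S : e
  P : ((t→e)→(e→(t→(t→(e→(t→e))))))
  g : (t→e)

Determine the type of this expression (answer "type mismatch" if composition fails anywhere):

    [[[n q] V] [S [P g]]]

At [n q], n : ((e→(t→(e→t)))→(e→((t→(t→(e→(t→e))))→e))) takes q : (e→(t→(e→t))), giving (e→((t→(t→(e→(t→e))))→e)).
At [[n q] V], [n q] : (e→((t→(t→(e→(t→e))))→e)) takes V : e, giving ((t→(t→(e→(t→e))))→e).
At [P g], P : ((t→e)→(e→(t→(t→(e→(t→e)))))) takes g : (t→e), giving (e→(t→(t→(e→(t→e))))).
At [S [P g]], [P g] : (e→(t→(t→(e→(t→e))))) takes S : e, giving (t→(t→(e→(t→e)))).
At [[[n q] V] [S [P g]]], [[n q] V] : ((t→(t→(e→(t→e))))→e) takes [S [P g]] : (t→(t→(e→(t→e)))), giving e.

e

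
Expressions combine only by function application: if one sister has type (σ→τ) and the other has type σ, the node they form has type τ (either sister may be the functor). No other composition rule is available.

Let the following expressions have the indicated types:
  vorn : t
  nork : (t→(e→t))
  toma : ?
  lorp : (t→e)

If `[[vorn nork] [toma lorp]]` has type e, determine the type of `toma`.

At [[vorn nork] [toma lorp]] (required: e): [vorn nork] is (e→t), which is not a function with range e; hence [toma lorp] is the functor — type ((e→t)→e).
At [toma lorp] (required: ((e→t)→e)): lorp is (t→e), which is not a function with range ((e→t)→e); hence toma is the functor — type ((t→e)→((e→t)→e)).

((t→e)→((e→t)→e))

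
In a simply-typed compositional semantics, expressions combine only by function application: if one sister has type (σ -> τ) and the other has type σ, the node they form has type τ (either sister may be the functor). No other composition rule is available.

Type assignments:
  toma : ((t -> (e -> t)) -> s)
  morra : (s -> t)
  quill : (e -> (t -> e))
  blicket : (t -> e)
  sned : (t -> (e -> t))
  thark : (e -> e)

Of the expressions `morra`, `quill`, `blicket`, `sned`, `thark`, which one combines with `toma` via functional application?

morra : (s -> t) — no; toma wants (t -> (e -> t)), and morra wants s.
quill : (e -> (t -> e)) — no; toma wants (t -> (e -> t)), and quill wants e.
blicket : (t -> e) — no; toma wants (t -> (e -> t)), and blicket wants t.
sned — combines: toma : ((t -> (e -> t)) -> s) takes sned : (t -> (e -> t)) as argument, giving s.
thark : (e -> e) — no; toma wants (t -> (e -> t)), and thark wants e.

sned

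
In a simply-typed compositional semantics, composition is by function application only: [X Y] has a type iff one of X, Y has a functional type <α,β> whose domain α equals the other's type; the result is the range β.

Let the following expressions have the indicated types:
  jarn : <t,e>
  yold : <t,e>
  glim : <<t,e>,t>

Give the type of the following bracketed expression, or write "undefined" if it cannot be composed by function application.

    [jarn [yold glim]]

e

[yold glim]: functor glim : <<t,e>,t>, argument yold : <t,e>; result t.
[jarn [yold glim]]: functor jarn : <t,e>, argument [yold glim] : t; result e.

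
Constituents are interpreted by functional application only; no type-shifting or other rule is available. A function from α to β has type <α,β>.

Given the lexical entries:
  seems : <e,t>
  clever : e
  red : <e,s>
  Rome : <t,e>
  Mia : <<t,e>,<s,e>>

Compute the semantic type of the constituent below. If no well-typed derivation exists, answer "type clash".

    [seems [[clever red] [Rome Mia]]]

At [clever red], red : <e,s> takes clever : e, giving s.
At [Rome Mia], Mia : <<t,e>,<s,e>> takes Rome : <t,e>, giving <s,e>.
At [[clever red] [Rome Mia]], [Rome Mia] : <s,e> takes [clever red] : s, giving e.
At [seems [[clever red] [Rome Mia]]], seems : <e,t> takes [[clever red] [Rome Mia]] : e, giving t.

t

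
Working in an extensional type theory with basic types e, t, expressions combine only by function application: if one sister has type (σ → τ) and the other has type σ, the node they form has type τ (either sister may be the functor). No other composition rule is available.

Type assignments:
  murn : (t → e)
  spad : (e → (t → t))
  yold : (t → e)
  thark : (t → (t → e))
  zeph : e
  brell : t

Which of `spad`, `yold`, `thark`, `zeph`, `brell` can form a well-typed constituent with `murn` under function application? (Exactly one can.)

spad : (e → (t → t)) — neither side's domain matches the other.
yold : (t → e) — neither side's domain matches the other.
thark : (t → (t → e)) — neither side's domain matches the other.
zeph : e — neither side's domain matches the other.
brell — combines: murn : (t → e) takes brell : t as argument, giving e.

brell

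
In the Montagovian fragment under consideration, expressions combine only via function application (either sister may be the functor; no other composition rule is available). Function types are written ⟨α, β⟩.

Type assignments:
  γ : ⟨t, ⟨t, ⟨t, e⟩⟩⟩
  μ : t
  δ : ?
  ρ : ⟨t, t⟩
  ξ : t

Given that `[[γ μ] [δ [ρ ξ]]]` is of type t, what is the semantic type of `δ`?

[[γ μ] [δ [ρ ξ]]] is required to be t. [γ μ] : ⟨t, ⟨t, e⟩⟩ cannot yield t as functor, so [δ [ρ ξ]] : ⟨⟨t, ⟨t, e⟩⟩, t⟩.
[δ [ρ ξ]] is required to be ⟨⟨t, ⟨t, e⟩⟩, t⟩. [ρ ξ] : t cannot yield ⟨⟨t, ⟨t, e⟩⟩, t⟩ as functor, so δ : ⟨t, ⟨⟨t, ⟨t, e⟩⟩, t⟩⟩.

⟨t, ⟨⟨t, ⟨t, e⟩⟩, t⟩⟩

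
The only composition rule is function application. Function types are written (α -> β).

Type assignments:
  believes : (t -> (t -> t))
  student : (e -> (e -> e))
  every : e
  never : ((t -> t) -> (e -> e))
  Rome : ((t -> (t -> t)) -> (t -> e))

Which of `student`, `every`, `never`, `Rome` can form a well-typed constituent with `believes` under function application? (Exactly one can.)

student : (e -> (e -> e)) — neither side's domain matches the other.
every : e — neither side's domain matches the other.
never : ((t -> t) -> (e -> e)) — neither side's domain matches the other.
Rome — combines: Rome : ((t -> (t -> t)) -> (t -> e)) takes believes : (t -> (t -> t)) as argument, giving (t -> e).

Rome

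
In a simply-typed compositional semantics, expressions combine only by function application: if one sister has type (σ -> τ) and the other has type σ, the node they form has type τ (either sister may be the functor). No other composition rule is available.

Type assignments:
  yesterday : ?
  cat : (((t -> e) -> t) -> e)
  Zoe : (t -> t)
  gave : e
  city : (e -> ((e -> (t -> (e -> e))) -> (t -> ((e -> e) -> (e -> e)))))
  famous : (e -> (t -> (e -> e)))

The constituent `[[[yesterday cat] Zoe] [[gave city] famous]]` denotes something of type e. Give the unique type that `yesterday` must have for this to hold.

((((t -> e) -> t) -> e) -> ((t -> t) -> ((t -> ((e -> e) -> (e -> e))) -> e)))

[[[yesterday cat] Zoe] [[gave city] famous]] is required to be e. [[gave city] famous] : (t -> ((e -> e) -> (e -> e))) cannot yield e as functor, so [[yesterday cat] Zoe] : ((t -> ((e -> e) -> (e -> e))) -> e).
[[yesterday cat] Zoe] is required to be ((t -> ((e -> e) -> (e -> e))) -> e). Zoe : (t -> t) cannot yield ((t -> ((e -> e) -> (e -> e))) -> e) as functor, so [yesterday cat] : ((t -> t) -> ((t -> ((e -> e) -> (e -> e))) -> e)).
[yesterday cat] is required to be ((t -> t) -> ((t -> ((e -> e) -> (e -> e))) -> e)). cat : (((t -> e) -> t) -> e) cannot yield ((t -> t) -> ((t -> ((e -> e) -> (e -> e))) -> e)) as functor, so yesterday : ((((t -> e) -> t) -> e) -> ((t -> t) -> ((t -> ((e -> e) -> (e -> e))) -> e))).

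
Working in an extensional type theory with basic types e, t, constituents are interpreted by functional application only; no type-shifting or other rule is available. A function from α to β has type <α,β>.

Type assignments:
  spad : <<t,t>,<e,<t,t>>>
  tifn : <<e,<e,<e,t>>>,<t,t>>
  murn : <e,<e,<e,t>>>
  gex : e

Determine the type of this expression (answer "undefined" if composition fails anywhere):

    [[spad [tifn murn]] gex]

[tifn murn]: tifn is <<e,<e,<e,t>>>,<t,t>>, murn is <e,<e,<e,t>>>; result <t,t>.
[spad [tifn murn]]: spad is <<t,t>,<e,<t,t>>>, [tifn murn] is <t,t>; result <e,<t,t>>.
[[spad [tifn murn]] gex]: [spad [tifn murn]] is <e,<t,t>>, gex is e; result <t,t>.

<t,t>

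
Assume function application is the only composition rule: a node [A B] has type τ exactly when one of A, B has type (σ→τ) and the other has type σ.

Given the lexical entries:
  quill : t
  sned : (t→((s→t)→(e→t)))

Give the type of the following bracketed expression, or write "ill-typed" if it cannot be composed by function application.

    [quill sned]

((s→t)→(e→t))

[quill sned]: sned is (t→((s→t)→(e→t))), quill is t; result ((s→t)→(e→t)).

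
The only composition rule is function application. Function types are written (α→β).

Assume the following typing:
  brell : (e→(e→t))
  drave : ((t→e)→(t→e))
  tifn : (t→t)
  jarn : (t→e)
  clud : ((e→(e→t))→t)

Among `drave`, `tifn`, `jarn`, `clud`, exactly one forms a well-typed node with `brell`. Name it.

drave : ((t→e)→(t→e)) — neither side's domain matches the other.
tifn : (t→t) — neither side's domain matches the other.
jarn : (t→e) — neither side's domain matches the other.
clud — combines: clud : ((e→(e→t))→t) takes brell : (e→(e→t)) as argument, giving t.

clud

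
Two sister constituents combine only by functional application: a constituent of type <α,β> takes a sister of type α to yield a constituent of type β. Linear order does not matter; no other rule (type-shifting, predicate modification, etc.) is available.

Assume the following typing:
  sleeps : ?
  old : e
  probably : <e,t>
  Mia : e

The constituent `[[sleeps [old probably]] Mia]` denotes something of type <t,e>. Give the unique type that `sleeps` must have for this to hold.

<t,<e,<t,e>>>

For [[sleeps [old probably]] Mia] to have type <t,e> with Mia of type e, [sleeps [old probably]] must be the function: [sleeps [old probably]] : <e,<t,e>>.
For [sleeps [old probably]] to have type <e,<t,e>> with [old probably] of type t, sleeps must be the function: sleeps : <t,<e,<t,e>>>.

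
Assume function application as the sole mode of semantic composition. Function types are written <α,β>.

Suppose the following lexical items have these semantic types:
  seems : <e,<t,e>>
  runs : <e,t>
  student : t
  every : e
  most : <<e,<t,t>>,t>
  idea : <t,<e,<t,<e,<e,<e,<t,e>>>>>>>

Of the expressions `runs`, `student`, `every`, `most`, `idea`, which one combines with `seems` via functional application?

runs : <e,t> — seems needs e; runs needs e; neither fits.
student : t — seems needs e; student needs nothing (atomic); neither fits.
every — combines: seems : <e,<t,e>> takes every : e as argument, giving <t,e>.
most : <<e,<t,t>>,t> — seems needs e; most needs <e,<t,t>>; neither fits.
idea : <t,<e,<t,<e,<e,<e,<t,e>>>>>>> — seems needs e; idea needs t; neither fits.

every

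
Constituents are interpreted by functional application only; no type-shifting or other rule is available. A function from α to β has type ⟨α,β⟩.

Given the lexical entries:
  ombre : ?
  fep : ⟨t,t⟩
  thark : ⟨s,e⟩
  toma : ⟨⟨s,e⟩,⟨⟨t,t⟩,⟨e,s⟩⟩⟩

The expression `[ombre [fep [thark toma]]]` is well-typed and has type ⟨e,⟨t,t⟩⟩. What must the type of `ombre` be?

[ombre [fep [thark toma]]] must have type ⟨e,⟨t,t⟩⟩. The sister [fep [thark toma]] has type ⟨e,s⟩; that is not a function onto ⟨e,⟨t,t⟩⟩, so ombre must be the functor, of type ⟨⟨e,s⟩,⟨e,⟨t,t⟩⟩⟩.

⟨⟨e,s⟩,⟨e,⟨t,t⟩⟩⟩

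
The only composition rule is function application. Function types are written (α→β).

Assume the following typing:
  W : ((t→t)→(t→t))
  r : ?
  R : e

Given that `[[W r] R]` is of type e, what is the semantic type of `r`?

(((t→t)→(t→t))→(e→e))

For [[W r] R] to have type e with R of type e, [W r] must be the function: [W r] : (e→e).
For [W r] to have type (e→e) with W of type ((t→t)→(t→t)), r must be the function: r : (((t→t)→(t→t))→(e→e)).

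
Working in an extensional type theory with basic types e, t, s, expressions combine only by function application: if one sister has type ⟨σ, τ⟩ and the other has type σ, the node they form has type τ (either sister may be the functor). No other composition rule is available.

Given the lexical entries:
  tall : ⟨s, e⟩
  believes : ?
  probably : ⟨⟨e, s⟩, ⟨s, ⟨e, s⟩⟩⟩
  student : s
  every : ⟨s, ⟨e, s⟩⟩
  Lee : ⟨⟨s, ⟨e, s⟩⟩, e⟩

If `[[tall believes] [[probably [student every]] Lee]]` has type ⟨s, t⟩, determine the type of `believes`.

⟨⟨s, e⟩, ⟨e, ⟨s, t⟩⟩⟩

For [[tall believes] [[probably [student every]] Lee]] to have type ⟨s, t⟩ with [[probably [student every]] Lee] of type e, [tall believes] must be the function: [tall believes] : ⟨e, ⟨s, t⟩⟩.
For [tall believes] to have type ⟨e, ⟨s, t⟩⟩ with tall of type ⟨s, e⟩, believes must be the function: believes : ⟨⟨s, e⟩, ⟨e, ⟨s, t⟩⟩⟩.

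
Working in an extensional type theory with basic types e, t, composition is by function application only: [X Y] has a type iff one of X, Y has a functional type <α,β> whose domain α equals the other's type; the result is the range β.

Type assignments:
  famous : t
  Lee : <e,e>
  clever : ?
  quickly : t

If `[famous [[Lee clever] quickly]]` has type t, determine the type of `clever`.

[famous [[Lee clever] quickly]] is required to be t. famous : t cannot yield t as functor, so [[Lee clever] quickly] : <t,t>.
[[Lee clever] quickly] is required to be <t,t>. quickly : t cannot yield <t,t> as functor, so [Lee clever] : <t,<t,t>>.
[Lee clever] is required to be <t,<t,t>>. Lee : <e,e> cannot yield <t,<t,t>> as functor, so clever : <<e,e>,<t,<t,t>>>.

<<e,e>,<t,<t,t>>>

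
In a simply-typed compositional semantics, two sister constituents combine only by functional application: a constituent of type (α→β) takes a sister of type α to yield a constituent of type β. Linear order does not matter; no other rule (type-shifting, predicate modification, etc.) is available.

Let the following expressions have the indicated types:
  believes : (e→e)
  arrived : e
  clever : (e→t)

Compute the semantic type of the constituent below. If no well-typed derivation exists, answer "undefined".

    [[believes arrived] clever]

t

[believes arrived] — believes of type (e→e) combines with arrived of type e: type e.
[[believes arrived] clever] — clever of type (e→t) combines with [believes arrived] of type e: type t.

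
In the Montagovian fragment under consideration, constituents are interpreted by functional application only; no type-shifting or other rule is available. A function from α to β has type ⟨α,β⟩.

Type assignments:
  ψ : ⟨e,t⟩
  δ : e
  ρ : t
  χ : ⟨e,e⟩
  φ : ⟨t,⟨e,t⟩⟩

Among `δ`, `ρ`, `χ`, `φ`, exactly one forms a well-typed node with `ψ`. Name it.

δ

δ — combines: ψ : ⟨e,t⟩ takes δ : e as argument, giving t.
ρ : t — does not combine with ψ.
χ : ⟨e,e⟩ — does not combine with ψ.
φ : ⟨t,⟨e,t⟩⟩ — does not combine with ψ.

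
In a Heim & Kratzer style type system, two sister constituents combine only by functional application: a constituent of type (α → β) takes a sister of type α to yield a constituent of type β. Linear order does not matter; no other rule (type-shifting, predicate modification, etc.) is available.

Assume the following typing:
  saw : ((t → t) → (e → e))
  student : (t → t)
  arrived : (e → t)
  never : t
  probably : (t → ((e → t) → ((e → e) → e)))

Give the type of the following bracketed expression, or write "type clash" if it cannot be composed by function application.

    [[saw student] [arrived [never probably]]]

e

[saw student]: ((t → t) → (e → e)) applied to (t → t) yields (e → e).
[never probably]: (t → ((e → t) → ((e → e) → e))) applied to t yields ((e → t) → ((e → e) → e)).
[arrived [never probably]]: ((e → t) → ((e → e) → e)) applied to (e → t) yields ((e → e) → e).
[[saw student] [arrived [never probably]]]: ((e → e) → e) applied to (e → e) yields e.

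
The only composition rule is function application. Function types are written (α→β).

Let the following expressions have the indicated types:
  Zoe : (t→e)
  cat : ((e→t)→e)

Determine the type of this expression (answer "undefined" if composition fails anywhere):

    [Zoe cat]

[Zoe cat]: (t→e) with ((e→t)→e) — neither is a function whose domain matches the other; composition fails here.

undefined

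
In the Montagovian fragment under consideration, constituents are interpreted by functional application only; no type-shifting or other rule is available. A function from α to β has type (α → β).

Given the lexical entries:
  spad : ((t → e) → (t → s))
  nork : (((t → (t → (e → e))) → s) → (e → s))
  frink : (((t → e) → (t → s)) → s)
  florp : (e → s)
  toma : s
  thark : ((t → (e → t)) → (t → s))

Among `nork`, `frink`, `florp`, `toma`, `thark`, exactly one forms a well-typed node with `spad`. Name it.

frink

nork : (((t → (t → (e → e))) → s) → (e → s)) — spad needs (t → e); nork needs ((t → (t → (e → e))) → s); neither fits.
frink — combines: frink : (((t → e) → (t → s)) → s) takes spad : ((t → e) → (t → s)) as argument, giving s.
florp : (e → s) — spad needs (t → e); florp needs e; neither fits.
toma : s — spad needs (t → e); toma needs nothing (atomic); neither fits.
thark : ((t → (e → t)) → (t → s)) — spad needs (t → e); thark needs (t → (e → t)); neither fits.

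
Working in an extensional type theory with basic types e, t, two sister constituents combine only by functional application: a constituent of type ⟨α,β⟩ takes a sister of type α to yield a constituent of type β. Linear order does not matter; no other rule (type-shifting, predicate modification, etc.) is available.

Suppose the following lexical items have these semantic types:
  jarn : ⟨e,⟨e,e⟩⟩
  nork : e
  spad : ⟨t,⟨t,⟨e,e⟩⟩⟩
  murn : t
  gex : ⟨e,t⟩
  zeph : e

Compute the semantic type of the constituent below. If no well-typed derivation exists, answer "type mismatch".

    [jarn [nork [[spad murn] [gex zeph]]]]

⟨e,e⟩

[spad murn] — spad of type ⟨t,⟨t,⟨e,e⟩⟩⟩ combines with murn of type t: type ⟨t,⟨e,e⟩⟩.
[gex zeph] — gex of type ⟨e,t⟩ combines with zeph of type e: type t.
[[spad murn] [gex zeph]] — [spad murn] of type ⟨t,⟨e,e⟩⟩ combines with [gex zeph] of type t: type ⟨e,e⟩.
[nork [[spad murn] [gex zeph]]] — [[spad murn] [gex zeph]] of type ⟨e,e⟩ combines with nork of type e: type e.
[jarn [nork [[spad murn] [gex zeph]]]] — jarn of type ⟨e,⟨e,e⟩⟩ combines with [nork [[spad murn] [gex zeph]]] of type e: type ⟨e,e⟩.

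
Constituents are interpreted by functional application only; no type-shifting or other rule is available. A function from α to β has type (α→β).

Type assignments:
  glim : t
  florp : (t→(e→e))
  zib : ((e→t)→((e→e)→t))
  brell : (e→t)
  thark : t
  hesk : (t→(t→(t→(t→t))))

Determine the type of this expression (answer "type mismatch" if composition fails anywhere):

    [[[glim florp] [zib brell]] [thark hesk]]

(t→(t→t))

[glim florp]: (t→(e→e)) applied to t yields (e→e).
[zib brell]: ((e→t)→((e→e)→t)) applied to (e→t) yields ((e→e)→t).
[[glim florp] [zib brell]]: ((e→e)→t) applied to (e→e) yields t.
[thark hesk]: (t→(t→(t→(t→t)))) applied to t yields (t→(t→(t→t))).
[[[glim florp] [zib brell]] [thark hesk]]: (t→(t→(t→t))) applied to t yields (t→(t→t)).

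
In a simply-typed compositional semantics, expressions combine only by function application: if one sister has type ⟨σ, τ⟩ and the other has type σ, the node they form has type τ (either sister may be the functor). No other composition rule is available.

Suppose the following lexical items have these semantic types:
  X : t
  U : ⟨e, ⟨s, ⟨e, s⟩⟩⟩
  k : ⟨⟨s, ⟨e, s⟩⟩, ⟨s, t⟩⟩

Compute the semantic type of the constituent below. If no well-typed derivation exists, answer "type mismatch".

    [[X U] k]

[X U]: t and ⟨e, ⟨s, ⟨e, s⟩⟩⟩ cannot combine by function application — type clash.

type mismatch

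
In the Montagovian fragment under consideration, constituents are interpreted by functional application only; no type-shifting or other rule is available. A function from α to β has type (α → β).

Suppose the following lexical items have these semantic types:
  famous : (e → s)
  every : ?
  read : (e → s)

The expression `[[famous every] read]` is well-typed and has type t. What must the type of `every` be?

At [[famous every] read] (required: t): read is (e → s), which is not a function with range t; hence [famous every] is the functor — type ((e → s) → t).
At [famous every] (required: ((e → s) → t)): famous is (e → s), which is not a function with range ((e → s) → t); hence every is the functor — type ((e → s) → ((e → s) → t)).

((e → s) → ((e → s) → t))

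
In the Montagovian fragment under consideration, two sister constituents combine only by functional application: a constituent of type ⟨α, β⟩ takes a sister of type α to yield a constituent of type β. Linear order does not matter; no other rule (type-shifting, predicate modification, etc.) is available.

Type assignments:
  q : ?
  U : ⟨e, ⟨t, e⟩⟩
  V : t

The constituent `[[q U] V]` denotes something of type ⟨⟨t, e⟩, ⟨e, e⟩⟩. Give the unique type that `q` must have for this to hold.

⟨⟨e, ⟨t, e⟩⟩, ⟨t, ⟨⟨t, e⟩, ⟨e, e⟩⟩⟩⟩

For [[q U] V] to have type ⟨⟨t, e⟩, ⟨e, e⟩⟩ with V of type t, [q U] must be the function: [q U] : ⟨t, ⟨⟨t, e⟩, ⟨e, e⟩⟩⟩.
For [q U] to have type ⟨t, ⟨⟨t, e⟩, ⟨e, e⟩⟩⟩ with U of type ⟨e, ⟨t, e⟩⟩, q must be the function: q : ⟨⟨e, ⟨t, e⟩⟩, ⟨t, ⟨⟨t, e⟩, ⟨e, e⟩⟩⟩⟩.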